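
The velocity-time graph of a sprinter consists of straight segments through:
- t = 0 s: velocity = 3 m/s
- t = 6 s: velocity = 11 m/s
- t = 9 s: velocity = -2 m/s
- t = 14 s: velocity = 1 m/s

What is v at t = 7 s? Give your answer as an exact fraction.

On 6–9 s the graph is linear from 11 to -2 m/s: v(7) = 11 + (-2 − 11)·(7 − 6)/(9 − 6) = 20/3 m/s.

20/3 m/s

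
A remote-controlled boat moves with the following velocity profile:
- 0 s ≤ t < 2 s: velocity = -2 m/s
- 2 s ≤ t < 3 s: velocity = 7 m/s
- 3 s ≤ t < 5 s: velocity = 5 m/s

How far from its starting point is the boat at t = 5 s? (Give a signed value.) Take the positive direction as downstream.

13 m

Displacement is the signed area under the v-t curve.
0–2 s: -2 × 2 = -4 m
2–3 s: 7 × 1 = 7 m
3–5 s: 5 × 2 = 10 m
Net displacement = 13 m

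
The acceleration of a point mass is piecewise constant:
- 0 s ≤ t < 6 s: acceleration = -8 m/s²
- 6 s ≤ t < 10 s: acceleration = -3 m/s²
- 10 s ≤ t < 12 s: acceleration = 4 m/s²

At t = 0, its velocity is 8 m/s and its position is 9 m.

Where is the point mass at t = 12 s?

-367 m

On each constant-a segment, Δv = aΔt and Δx = v₀Δt + ½aΔt²; chain segment to segment.
0–6 s: v starts 8 m/s; Δx = 8·6 + ½·-8·6² = -96 m; v ends -40 m/s.
6–10 s: v starts -40 m/s; Δx = -40·4 + ½·-3·4² = -184 m; v ends -52 m/s.
10–12 s: v starts -52 m/s; Δx = -52·2 + ½·4·2² = -96 m; v ends -44 m/s.
x(12) = 9 + Σ Δx = -367 m.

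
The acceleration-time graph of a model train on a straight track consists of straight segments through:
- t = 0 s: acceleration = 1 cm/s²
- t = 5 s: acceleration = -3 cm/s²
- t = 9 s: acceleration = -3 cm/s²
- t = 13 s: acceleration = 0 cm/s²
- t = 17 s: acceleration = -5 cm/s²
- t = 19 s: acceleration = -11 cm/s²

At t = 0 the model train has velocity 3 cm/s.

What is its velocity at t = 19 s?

-46 cm/s

Δv equals the area under the a-t graph; then v = v₀ + Δv.
0–5 s: ½(1 + -3)(5) = -5 cm/s
5–9 s: -3 × 4 = -12 cm/s
9–13 s: ½(-3 + 0)(4) = -6 cm/s
13–17 s: ½(0 + -5)(4) = -10 cm/s
17–19 s: ½(-5 + -11)(2) = -16 cm/s
Δv = -49 cm/s, so v(19) = 3 + (-49) = -46 cm/s.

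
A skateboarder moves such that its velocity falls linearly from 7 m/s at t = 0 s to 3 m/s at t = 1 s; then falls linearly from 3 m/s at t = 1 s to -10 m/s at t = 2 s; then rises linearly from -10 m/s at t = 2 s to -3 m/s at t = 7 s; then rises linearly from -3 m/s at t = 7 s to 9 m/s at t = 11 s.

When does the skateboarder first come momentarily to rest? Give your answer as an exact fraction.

t = 16/13 s

v changes sign on 1–2 s (from 3 to -10); the graph is linear there, so v = 0 at t = 1 + (-3)·(2 − 1)/(-10 − 3) = 16/13 s.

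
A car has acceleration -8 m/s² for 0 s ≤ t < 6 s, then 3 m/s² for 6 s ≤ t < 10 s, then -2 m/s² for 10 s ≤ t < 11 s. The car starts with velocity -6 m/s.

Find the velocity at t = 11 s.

Δv equals the area under the a-t graph; then v = v₀ + Δv.
0–6 s: -8 × 6 = -48 m/s
6–10 s: 3 × 4 = 12 m/s
10–11 s: -2 × 1 = -2 m/s
Δv = -38 m/s, so v(11) = -6 + (-38) = -44 m/s.

-44 m/s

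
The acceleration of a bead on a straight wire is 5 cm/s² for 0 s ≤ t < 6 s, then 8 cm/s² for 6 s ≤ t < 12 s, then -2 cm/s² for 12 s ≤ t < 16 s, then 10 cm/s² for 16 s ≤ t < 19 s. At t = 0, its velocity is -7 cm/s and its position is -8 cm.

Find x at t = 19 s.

824 cm

On each constant-a segment, Δv = aΔt and Δx = v₀Δt + ½aΔt²; chain segment to segment.
0–6 s: v starts -7 cm/s; Δx = -7·6 + ½·5·6² = 48 cm; v ends 23 cm/s.
6–12 s: v starts 23 cm/s; Δx = 23·6 + ½·8·6² = 282 cm; v ends 71 cm/s.
12–16 s: v starts 71 cm/s; Δx = 71·4 + ½·-2·4² = 268 cm; v ends 63 cm/s.
16–19 s: v starts 63 cm/s; Δx = 63·3 + ½·10·3² = 234 cm; v ends 93 cm/s.
x(19) = -8 + Σ Δx = 824 cm.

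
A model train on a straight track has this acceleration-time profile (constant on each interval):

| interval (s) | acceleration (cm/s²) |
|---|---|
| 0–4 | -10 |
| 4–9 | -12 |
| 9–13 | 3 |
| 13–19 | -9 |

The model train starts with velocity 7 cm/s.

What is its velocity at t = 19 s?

-135 cm/s

Δv equals the area under the a-t graph; then v = v₀ + Δv.
0–4 s: -10 × 4 = -40 cm/s
4–9 s: -12 × 5 = -60 cm/s
9–13 s: 3 × 4 = 12 cm/s
13–19 s: -9 × 6 = -54 cm/s
Δv = -142 cm/s, so v(19) = 7 + (-142) = -135 cm/s.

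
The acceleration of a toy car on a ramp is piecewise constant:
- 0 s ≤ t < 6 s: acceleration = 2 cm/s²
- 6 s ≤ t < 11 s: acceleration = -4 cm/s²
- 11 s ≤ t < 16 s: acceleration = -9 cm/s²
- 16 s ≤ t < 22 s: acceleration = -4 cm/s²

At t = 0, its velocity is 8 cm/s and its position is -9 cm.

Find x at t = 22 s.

On each constant-a segment, Δv = aΔt and Δx = v₀Δt + ½aΔt²; chain segment to segment.
0–6 s: v starts 8 cm/s; Δx = 8·6 + ½·2·6² = 84 cm; v ends 20 cm/s.
6–11 s: v starts 20 cm/s; Δx = 20·5 + ½·-4·5² = 50 cm; v ends 0 cm/s.
11–16 s: v starts 0 cm/s; Δx = 0·5 + ½·-9·5² = -112.5 cm; v ends -45 cm/s.
16–22 s: v starts -45 cm/s; Δx = -45·6 + ½·-4·6² = -342 cm; v ends -69 cm/s.
x(22) = -9 + Σ Δx = -329.5 cm.

-329.5 cm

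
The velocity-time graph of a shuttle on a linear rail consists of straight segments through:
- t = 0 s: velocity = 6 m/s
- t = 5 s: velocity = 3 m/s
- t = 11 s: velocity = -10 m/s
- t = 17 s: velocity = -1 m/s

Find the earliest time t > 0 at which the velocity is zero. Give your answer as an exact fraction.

v changes sign on 5–11 s (from 3 to -10); the graph is linear there, so v = 0 at t = 5 + (-3)·(11 − 5)/(-10 − 3) = 83/13 s.

t = 83/13 s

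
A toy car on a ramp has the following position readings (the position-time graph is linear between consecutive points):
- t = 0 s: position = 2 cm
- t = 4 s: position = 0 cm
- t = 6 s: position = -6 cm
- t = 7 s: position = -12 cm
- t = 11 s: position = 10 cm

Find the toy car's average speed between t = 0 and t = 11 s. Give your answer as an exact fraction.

36/11 cm/s

Average speed = (total path length)/(elapsed time); on a piecewise-linear x-t graph the path length is Σ|Δx|.
0–4 s: |Δx| = |0 − 2| = 2 cm
4–6 s: |Δx| = |-6 − 0| = 6 cm
6–7 s: |Δx| = |-12 − -6| = 6 cm
7–11 s: |Δx| = |10 − -12| = 22 cm
Total path = 36 cm; average speed = 36/11 = 36/11 cm/s.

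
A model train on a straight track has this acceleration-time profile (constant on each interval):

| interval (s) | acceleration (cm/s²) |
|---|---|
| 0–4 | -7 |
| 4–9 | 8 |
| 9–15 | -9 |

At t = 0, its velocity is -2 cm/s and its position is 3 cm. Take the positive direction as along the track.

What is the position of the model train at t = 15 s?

-213 cm

On each constant-a segment, Δv = aΔt and Δx = v₀Δt + ½aΔt²; chain segment to segment.
0–4 s: v starts -2 cm/s; Δx = -2·4 + ½·-7·4² = -64 cm; v ends -30 cm/s.
4–9 s: v starts -30 cm/s; Δx = -30·5 + ½·8·5² = -50 cm; v ends 10 cm/s.
9–15 s: v starts 10 cm/s; Δx = 10·6 + ½·-9·6² = -102 cm; v ends -44 cm/s.
x(15) = 3 + Σ Δx = -213 cm.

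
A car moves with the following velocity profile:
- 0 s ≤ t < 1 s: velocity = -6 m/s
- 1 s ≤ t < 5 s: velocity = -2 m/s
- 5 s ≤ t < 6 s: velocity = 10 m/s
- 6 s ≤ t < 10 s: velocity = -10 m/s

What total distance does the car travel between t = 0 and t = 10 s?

Total distance travelled is ∫|v| dt — sum the magnitudes of each area piece.
0–1 s: |-6| × 1 = 6 m
1–5 s: |-2| × 4 = 8 m
5–6 s: |10| × 1 = 10 m
6–10 s: |-10| × 4 = 40 m
Total distance = 64 m

64 m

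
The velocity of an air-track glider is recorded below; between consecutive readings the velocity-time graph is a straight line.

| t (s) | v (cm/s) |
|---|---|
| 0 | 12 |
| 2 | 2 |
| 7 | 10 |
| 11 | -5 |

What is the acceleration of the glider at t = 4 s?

Acceleration is the slope of the v-t graph on 2–7 s: (10 − 2)/(7 − 2) = 1.6 cm/s².

1.6 cm/s²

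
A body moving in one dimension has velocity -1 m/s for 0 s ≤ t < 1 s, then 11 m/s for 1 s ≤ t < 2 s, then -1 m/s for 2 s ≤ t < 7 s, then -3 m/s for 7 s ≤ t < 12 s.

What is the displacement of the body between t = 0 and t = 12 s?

-10 m

Net displacement equals the area under the velocity-time graph (areas below the axis count negative).
0–1 s: -1 × 1 = -1 m
1–2 s: 11 × 1 = 11 m
2–7 s: -1 × 5 = -5 m
7–12 s: -3 × 5 = -15 m
Net displacement = -10 m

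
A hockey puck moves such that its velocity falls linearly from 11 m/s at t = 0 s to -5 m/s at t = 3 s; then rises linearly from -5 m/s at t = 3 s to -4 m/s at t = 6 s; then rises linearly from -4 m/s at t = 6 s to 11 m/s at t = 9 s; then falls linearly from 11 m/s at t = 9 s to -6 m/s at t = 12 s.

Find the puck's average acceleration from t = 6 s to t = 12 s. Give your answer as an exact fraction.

Average acceleration = Δv/Δt = (-6 − -4)/(12 − 6) = -1/3 m/s².

-1/3 m/s²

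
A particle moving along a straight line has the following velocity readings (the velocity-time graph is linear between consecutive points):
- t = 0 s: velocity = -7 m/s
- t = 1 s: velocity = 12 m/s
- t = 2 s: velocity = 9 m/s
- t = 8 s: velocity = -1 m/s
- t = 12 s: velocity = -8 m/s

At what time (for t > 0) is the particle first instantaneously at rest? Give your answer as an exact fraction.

v changes sign on 0–1 s (from -7 to 12); the graph is linear there, so v = 0 at t = 0 + (7)·(1 − 0)/(12 − -7) = 7/19 s.

t = 7/19 s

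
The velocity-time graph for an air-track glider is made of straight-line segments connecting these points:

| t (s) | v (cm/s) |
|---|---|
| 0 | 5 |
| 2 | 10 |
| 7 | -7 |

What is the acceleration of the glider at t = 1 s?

2.5 cm/s²

Acceleration is the slope of the v-t graph on 0–2 s: (10 − 5)/(2 − 0) = 2.5 cm/s².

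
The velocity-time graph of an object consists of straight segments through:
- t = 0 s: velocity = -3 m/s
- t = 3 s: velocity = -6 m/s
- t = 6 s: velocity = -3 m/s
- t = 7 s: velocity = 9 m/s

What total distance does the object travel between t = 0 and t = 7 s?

30.75 m

Total distance travelled is ∫|v| dt — sum the magnitudes of each area piece.
0–3 s: |½(-3 + -6)(3)| = 13.5 m
3–6 s: |½(-6 + -3)(3)| = 13.5 m
6–7 s: v = 0 at t = 6.25 s; triangle areas 0.375 + 3.375 = 3.75 m
Total distance = 30.75 m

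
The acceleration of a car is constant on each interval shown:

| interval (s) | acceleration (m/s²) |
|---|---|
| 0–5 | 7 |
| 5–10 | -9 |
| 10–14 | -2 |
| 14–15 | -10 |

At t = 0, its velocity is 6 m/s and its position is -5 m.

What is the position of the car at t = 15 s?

156 m

On each constant-a segment, Δv = aΔt and Δx = v₀Δt + ½aΔt²; chain segment to segment.
0–5 s: v starts 6 m/s; Δx = 6·5 + ½·7·5² = 117.5 m; v ends 41 m/s.
5–10 s: v starts 41 m/s; Δx = 41·5 + ½·-9·5² = 92.5 m; v ends -4 m/s.
10–14 s: v starts -4 m/s; Δx = -4·4 + ½·-2·4² = -32 m; v ends -12 m/s.
14–15 s: v starts -12 m/s; Δx = -12·1 + ½·-10·1² = -17 m; v ends -22 m/s.
x(15) = -5 + Σ Δx = 156 m.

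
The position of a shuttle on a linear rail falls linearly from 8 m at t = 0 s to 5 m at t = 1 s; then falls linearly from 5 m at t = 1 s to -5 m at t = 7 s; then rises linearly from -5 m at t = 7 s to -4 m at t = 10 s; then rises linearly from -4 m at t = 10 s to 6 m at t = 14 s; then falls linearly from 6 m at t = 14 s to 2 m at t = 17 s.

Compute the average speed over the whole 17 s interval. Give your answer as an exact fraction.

Average speed = (total path length)/(elapsed time); on a piecewise-linear x-t graph the path length is Σ|Δx|.
0–1 s: |Δx| = |5 − 8| = 3 m
1–7 s: |Δx| = |-5 − 5| = 10 m
7–10 s: |Δx| = |-4 − -5| = 1 m
10–14 s: |Δx| = |6 − -4| = 10 m
14–17 s: |Δx| = |2 − 6| = 4 m
Total path = 28 m; average speed = 28/17 = 28/17 m/s.

28/17 m/s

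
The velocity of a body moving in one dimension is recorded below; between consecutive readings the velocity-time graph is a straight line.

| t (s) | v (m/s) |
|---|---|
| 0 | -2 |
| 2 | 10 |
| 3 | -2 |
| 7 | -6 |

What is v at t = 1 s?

On 0–2 s the graph is linear from -2 to 10 m/s: v(1) = -2 + (10 − -2)·(1 − 0)/(2 − 0) = 4 m/s.

4 m/s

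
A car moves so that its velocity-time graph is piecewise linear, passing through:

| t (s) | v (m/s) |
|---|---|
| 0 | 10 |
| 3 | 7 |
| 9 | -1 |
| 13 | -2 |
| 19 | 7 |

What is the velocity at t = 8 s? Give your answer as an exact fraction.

1/3 m/s

On 3–9 s the graph is linear from 7 to -1 m/s: v(8) = 7 + (-1 − 7)·(8 − 3)/(9 − 3) = 1/3 m/s.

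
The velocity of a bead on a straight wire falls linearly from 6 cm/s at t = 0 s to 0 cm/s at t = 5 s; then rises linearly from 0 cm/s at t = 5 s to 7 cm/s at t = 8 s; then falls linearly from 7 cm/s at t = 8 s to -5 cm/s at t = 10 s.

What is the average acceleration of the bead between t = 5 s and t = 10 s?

-1 cm/s²

Average acceleration = Δv/Δt = (-5 − 0)/(10 − 5) = -1 cm/s².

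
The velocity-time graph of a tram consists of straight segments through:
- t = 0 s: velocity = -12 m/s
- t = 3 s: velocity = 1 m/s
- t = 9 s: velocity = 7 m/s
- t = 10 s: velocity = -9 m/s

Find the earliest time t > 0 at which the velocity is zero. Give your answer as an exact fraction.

v changes sign on 0–3 s (from -12 to 1); the graph is linear there, so v = 0 at t = 0 + (12)·(3 − 0)/(1 − -12) = 36/13 s.

t = 36/13 s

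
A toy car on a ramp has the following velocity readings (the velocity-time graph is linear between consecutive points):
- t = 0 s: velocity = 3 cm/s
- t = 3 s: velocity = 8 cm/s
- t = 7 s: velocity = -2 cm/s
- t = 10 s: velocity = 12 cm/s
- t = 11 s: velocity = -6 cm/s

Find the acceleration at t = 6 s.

-2.5 cm/s²

Acceleration is the slope of the v-t graph on 3–7 s: (-2 − 8)/(7 − 3) = -2.5 cm/s².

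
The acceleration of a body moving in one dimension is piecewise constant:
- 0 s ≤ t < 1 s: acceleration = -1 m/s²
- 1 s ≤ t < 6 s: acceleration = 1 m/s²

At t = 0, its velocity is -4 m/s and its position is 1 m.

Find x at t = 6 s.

-16 m

On each constant-a segment, Δv = aΔt and Δx = v₀Δt + ½aΔt²; chain segment to segment.
0–1 s: v starts -4 m/s; Δx = -4·1 + ½·-1·1² = -4.5 m; v ends -5 m/s.
1–6 s: v starts -5 m/s; Δx = -5·5 + ½·1·5² = -12.5 m; v ends 0 m/s.
x(6) = 1 + Σ Δx = -16 m.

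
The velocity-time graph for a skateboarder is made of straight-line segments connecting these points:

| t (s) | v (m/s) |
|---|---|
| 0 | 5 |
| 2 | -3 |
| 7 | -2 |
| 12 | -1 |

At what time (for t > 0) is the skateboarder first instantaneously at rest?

t = 1.25 s

v changes sign on 0–2 s (from 5 to -3); the graph is linear there, so v = 0 at t = 0 + (-5)·(2 − 0)/(-3 − 5) = 1.25 s.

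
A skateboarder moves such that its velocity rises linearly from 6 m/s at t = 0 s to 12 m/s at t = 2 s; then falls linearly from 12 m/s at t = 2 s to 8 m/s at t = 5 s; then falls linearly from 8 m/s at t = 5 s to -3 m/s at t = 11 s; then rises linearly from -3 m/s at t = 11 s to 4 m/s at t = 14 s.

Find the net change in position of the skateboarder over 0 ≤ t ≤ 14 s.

Displacement is the signed area under the v-t curve.
0–2 s: ½(6 + 12)(2) = 18 m
2–5 s: ½(12 + 8)(3) = 30 m
5–11 s: ½(8 + -3)(6) = 15 m
11–14 s: ½(-3 + 4)(3) = 1.5 m
Net displacement = 64.5 m

64.5 m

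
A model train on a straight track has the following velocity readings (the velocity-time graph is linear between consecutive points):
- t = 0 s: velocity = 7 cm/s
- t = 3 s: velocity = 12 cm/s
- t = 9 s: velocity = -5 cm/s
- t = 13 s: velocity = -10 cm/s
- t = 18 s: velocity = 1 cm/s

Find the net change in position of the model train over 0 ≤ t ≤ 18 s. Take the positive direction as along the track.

-3 cm

Displacement is the signed area under the v-t curve.
0–3 s: ½(7 + 12)(3) = 28.5 cm
3–9 s: ½(12 + -5)(6) = 21 cm
9–13 s: ½(-5 + -10)(4) = -30 cm
13–18 s: ½(-10 + 1)(5) = -22.5 cm
Net displacement = -3 cm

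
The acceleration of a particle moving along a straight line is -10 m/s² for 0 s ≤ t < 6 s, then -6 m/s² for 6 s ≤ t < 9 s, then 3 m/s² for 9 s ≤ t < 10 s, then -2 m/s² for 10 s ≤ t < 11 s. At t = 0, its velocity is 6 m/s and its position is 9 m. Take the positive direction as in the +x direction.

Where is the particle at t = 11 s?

On each constant-a segment, Δv = aΔt and Δx = v₀Δt + ½aΔt²; chain segment to segment.
0–6 s: v starts 6 m/s; Δx = 6·6 + ½·-10·6² = -144 m; v ends -54 m/s.
6–9 s: v starts -54 m/s; Δx = -54·3 + ½·-6·3² = -189 m; v ends -72 m/s.
9–10 s: v starts -72 m/s; Δx = -72·1 + ½·3·1² = -70.5 m; v ends -69 m/s.
10–11 s: v starts -69 m/s; Δx = -69·1 + ½·-2·1² = -70 m; v ends -71 m/s.
x(11) = 9 + Σ Δx = -464.5 m.

-464.5 m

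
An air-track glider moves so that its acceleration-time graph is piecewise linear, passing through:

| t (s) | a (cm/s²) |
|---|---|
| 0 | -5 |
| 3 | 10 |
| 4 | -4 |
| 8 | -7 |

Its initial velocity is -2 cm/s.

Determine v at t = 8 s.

-13.5 cm/s

Δv equals the area under the a-t graph; then v = v₀ + Δv.
0–3 s: ½(-5 + 10)(3) = 7.5 cm/s
3–4 s: ½(10 + -4)(1) = 3 cm/s
4–8 s: ½(-4 + -7)(4) = -22 cm/s
Δv = -11.5 cm/s, so v(8) = -2 + (-11.5) = -13.5 cm/s.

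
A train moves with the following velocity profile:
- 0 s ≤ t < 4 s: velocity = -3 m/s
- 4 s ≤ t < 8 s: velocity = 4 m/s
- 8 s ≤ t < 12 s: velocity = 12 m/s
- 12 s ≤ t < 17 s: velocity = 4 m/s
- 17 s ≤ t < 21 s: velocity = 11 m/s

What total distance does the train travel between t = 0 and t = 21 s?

140 m

Distance (not displacement) is the total path length: add the absolute areas under v-t.
0–4 s: |-3| × 4 = 12 m
4–8 s: |4| × 4 = 16 m
8–12 s: |12| × 4 = 48 m
12–17 s: |4| × 5 = 20 m
17–21 s: |11| × 4 = 44 m
Total distance = 140 m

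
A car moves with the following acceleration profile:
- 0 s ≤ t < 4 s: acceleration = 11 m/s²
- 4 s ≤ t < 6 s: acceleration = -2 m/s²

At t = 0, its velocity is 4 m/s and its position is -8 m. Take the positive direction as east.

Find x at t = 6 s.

188 m

On each constant-a segment, Δv = aΔt and Δx = v₀Δt + ½aΔt²; chain segment to segment.
0–4 s: v starts 4 m/s; Δx = 4·4 + ½·11·4² = 104 m; v ends 48 m/s.
4–6 s: v starts 48 m/s; Δx = 48·2 + ½·-2·2² = 92 m; v ends 44 m/s.
x(6) = -8 + Σ Δx = 188 m.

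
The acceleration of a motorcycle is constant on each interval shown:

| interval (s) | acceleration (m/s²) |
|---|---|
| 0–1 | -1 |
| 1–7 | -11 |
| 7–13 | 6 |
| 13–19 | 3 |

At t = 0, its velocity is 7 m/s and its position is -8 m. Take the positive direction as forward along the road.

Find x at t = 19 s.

On each constant-a segment, Δv = aΔt and Δx = v₀Δt + ½aΔt²; chain segment to segment.
0–1 s: v starts 7 m/s; Δx = 7·1 + ½·-1·1² = 6.5 m; v ends 6 m/s.
1–7 s: v starts 6 m/s; Δx = 6·6 + ½·-11·6² = -162 m; v ends -60 m/s.
7–13 s: v starts -60 m/s; Δx = -60·6 + ½·6·6² = -252 m; v ends -24 m/s.
13–19 s: v starts -24 m/s; Δx = -24·6 + ½·3·6² = -90 m; v ends -6 m/s.
x(19) = -8 + Σ Δx = -505.5 m.

-505.5 m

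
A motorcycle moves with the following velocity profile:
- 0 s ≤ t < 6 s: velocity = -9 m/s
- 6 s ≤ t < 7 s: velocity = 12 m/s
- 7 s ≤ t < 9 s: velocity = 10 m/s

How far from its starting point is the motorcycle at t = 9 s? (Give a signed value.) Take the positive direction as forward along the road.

-22 m

Net displacement equals the area under the velocity-time graph (areas below the axis count negative).
0–6 s: -9 × 6 = -54 m
6–7 s: 12 × 1 = 12 m
7–9 s: 10 × 2 = 20 m
Net displacement = -22 m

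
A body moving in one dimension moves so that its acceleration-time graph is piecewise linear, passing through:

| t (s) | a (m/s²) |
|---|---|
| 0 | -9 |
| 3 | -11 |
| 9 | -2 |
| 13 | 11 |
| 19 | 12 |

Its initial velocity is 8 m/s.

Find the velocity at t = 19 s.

Δv equals the area under the a-t graph; then v = v₀ + Δv.
0–3 s: ½(-9 + -11)(3) = -30 m/s
3–9 s: ½(-11 + -2)(6) = -39 m/s
9–13 s: ½(-2 + 11)(4) = 18 m/s
13–19 s: ½(11 + 12)(6) = 69 m/s
Δv = 18 m/s, so v(19) = 8 + (18) = 26 m/s.

26 m/s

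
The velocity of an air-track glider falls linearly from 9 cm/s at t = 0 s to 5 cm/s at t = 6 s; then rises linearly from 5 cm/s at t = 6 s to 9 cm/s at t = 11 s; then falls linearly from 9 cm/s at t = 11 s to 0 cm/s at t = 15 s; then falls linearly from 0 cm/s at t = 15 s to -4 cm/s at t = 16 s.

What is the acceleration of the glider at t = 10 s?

0.8 cm/s²

Acceleration is the slope of the v-t graph on 6–11 s: (9 − 5)/(11 − 6) = 0.8 cm/s².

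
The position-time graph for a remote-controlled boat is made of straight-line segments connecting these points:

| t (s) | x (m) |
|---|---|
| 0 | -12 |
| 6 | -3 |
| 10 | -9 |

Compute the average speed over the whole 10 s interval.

Average speed = (total path length)/(elapsed time); on a piecewise-linear x-t graph the path length is Σ|Δx|.
0–6 s: |Δx| = |-3 − -12| = 9 m
6–10 s: |Δx| = |-9 − -3| = 6 m
Total path = 15 m; average speed = 15/10 = 1.5 m/s.

1.5 m/s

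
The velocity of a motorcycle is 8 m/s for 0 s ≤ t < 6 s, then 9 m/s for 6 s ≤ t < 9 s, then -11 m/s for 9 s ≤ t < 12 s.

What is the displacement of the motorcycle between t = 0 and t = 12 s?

42 m

Net displacement equals the area under the velocity-time graph (areas below the axis count negative).
0–6 s: 8 × 6 = 48 m
6–9 s: 9 × 3 = 27 m
9–12 s: -11 × 3 = -33 m
Net displacement = 42 m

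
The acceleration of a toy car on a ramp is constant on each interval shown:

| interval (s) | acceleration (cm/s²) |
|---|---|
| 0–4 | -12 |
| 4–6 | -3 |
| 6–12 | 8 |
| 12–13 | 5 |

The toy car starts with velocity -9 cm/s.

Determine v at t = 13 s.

Δv equals the area under the a-t graph; then v = v₀ + Δv.
0–4 s: -12 × 4 = -48 cm/s
4–6 s: -3 × 2 = -6 cm/s
6–12 s: 8 × 6 = 48 cm/s
12–13 s: 5 × 1 = 5 cm/s
Δv = -1 cm/s, so v(13) = -9 + (-1) = -10 cm/s.

-10 cm/s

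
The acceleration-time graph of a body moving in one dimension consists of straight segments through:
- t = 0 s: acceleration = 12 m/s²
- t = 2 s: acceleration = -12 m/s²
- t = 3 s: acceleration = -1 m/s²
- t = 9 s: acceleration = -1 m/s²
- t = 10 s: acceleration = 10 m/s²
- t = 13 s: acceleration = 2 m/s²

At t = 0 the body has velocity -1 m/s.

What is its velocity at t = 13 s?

Δv equals the area under the a-t graph; then v = v₀ + Δv.
0–2 s: ½(12 + -12)(2) = 0 m/s
2–3 s: ½(-12 + -1)(1) = -6.5 m/s
3–9 s: -1 × 6 = -6 m/s
9–10 s: ½(-1 + 10)(1) = 4.5 m/s
10–13 s: ½(10 + 2)(3) = 18 m/s
Δv = 10 m/s, so v(13) = -1 + (10) = 9 m/s.

9 m/s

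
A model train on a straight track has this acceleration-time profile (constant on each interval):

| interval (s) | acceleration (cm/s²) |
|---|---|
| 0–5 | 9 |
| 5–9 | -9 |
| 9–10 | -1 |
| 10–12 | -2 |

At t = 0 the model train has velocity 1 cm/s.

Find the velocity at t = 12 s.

5 cm/s

Δv equals the area under the a-t graph; then v = v₀ + Δv.
0–5 s: 9 × 5 = 45 cm/s
5–9 s: -9 × 4 = -36 cm/s
9–10 s: -1 × 1 = -1 cm/s
10–12 s: -2 × 2 = -4 cm/s
Δv = 4 cm/s, so v(12) = 1 + (4) = 5 cm/s.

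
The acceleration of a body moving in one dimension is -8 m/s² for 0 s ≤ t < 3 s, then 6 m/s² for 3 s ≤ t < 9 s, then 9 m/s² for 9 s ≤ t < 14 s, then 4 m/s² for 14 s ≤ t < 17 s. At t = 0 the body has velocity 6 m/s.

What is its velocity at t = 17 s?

Δv equals the area under the a-t graph; then v = v₀ + Δv.
0–3 s: -8 × 3 = -24 m/s
3–9 s: 6 × 6 = 36 m/s
9–14 s: 9 × 5 = 45 m/s
14–17 s: 4 × 3 = 12 m/s
Δv = 69 m/s, so v(17) = 6 + (69) = 75 m/s.

75 m/s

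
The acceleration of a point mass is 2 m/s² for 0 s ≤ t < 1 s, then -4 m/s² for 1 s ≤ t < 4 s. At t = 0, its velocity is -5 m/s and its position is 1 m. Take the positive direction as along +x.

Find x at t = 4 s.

-30 m

On each constant-a segment, Δv = aΔt and Δx = v₀Δt + ½aΔt²; chain segment to segment.
0–1 s: v starts -5 m/s; Δx = -5·1 + ½·2·1² = -4 m; v ends -3 m/s.
1–4 s: v starts -3 m/s; Δx = -3·3 + ½·-4·3² = -27 m; v ends -15 m/s.
x(4) = 1 + Σ Δx = -30 m.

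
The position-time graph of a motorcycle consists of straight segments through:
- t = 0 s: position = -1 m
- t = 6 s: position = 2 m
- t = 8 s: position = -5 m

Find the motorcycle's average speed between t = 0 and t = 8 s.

Average speed = (total path length)/(elapsed time); on a piecewise-linear x-t graph the path length is Σ|Δx|.
0–6 s: |Δx| = |2 − -1| = 3 m
6–8 s: |Δx| = |-5 − 2| = 7 m
Total path = 10 m; average speed = 10/8 = 1.25 m/s.

1.25 m/s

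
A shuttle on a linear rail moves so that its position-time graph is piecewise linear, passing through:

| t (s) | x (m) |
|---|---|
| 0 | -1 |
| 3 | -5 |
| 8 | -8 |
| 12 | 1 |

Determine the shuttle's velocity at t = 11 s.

2.25 m/s

Velocity is the slope of the x-t graph on 8–12 s: (1 − -8)/(12 − 8) = 2.25 m/s.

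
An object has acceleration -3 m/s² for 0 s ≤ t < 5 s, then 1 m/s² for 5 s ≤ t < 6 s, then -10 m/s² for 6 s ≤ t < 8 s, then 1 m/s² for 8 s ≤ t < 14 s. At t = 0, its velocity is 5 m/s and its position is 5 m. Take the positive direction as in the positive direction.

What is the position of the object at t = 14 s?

-211 m

On each constant-a segment, Δv = aΔt and Δx = v₀Δt + ½aΔt²; chain segment to segment.
0–5 s: v starts 5 m/s; Δx = 5·5 + ½·-3·5² = -12.5 m; v ends -10 m/s.
5–6 s: v starts -10 m/s; Δx = -10·1 + ½·1·1² = -9.5 m; v ends -9 m/s.
6–8 s: v starts -9 m/s; Δx = -9·2 + ½·-10·2² = -38 m; v ends -29 m/s.
8–14 s: v starts -29 m/s; Δx = -29·6 + ½·1·6² = -156 m; v ends -23 m/s.
x(14) = 5 + Σ Δx = -211 m.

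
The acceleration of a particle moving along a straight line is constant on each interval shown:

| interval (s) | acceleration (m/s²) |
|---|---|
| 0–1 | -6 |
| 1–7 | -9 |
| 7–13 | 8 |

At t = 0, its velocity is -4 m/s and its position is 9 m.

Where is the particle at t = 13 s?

-460 m

On each constant-a segment, Δv = aΔt and Δx = v₀Δt + ½aΔt²; chain segment to segment.
0–1 s: v starts -4 m/s; Δx = -4·1 + ½·-6·1² = -7 m; v ends -10 m/s.
1–7 s: v starts -10 m/s; Δx = -10·6 + ½·-9·6² = -222 m; v ends -64 m/s.
7–13 s: v starts -64 m/s; Δx = -64·6 + ½·8·6² = -240 m; v ends -16 m/s.
x(13) = 9 + Σ Δx = -460 m.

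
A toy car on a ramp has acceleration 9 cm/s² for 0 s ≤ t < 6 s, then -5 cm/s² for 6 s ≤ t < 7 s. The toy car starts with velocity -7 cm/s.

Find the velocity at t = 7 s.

42 cm/s

Δv equals the area under the a-t graph; then v = v₀ + Δv.
0–6 s: 9 × 6 = 54 cm/s
6–7 s: -5 × 1 = -5 cm/s
Δv = 49 cm/s, so v(7) = -7 + (49) = 42 cm/s.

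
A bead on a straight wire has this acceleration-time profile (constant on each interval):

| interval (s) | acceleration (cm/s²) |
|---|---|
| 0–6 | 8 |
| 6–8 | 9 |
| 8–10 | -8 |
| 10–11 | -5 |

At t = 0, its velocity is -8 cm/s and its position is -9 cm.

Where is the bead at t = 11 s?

324.5 cm

On each constant-a segment, Δv = aΔt and Δx = v₀Δt + ½aΔt²; chain segment to segment.
0–6 s: v starts -8 cm/s; Δx = -8·6 + ½·8·6² = 96 cm; v ends 40 cm/s.
6–8 s: v starts 40 cm/s; Δx = 40·2 + ½·9·2² = 98 cm; v ends 58 cm/s.
8–10 s: v starts 58 cm/s; Δx = 58·2 + ½·-8·2² = 100 cm; v ends 42 cm/s.
10–11 s: v starts 42 cm/s; Δx = 42·1 + ½·-5·1² = 39.5 cm; v ends 37 cm/s.
x(11) = -9 + Σ Δx = 324.5 cm.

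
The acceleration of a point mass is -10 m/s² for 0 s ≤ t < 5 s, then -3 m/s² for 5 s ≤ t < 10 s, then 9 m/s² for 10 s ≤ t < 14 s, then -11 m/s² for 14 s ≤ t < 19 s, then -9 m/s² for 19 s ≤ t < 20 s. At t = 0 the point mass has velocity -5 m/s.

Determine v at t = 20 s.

Δv equals the area under the a-t graph; then v = v₀ + Δv.
0–5 s: -10 × 5 = -50 m/s
5–10 s: -3 × 5 = -15 m/s
10–14 s: 9 × 4 = 36 m/s
14–19 s: -11 × 5 = -55 m/s
19–20 s: -9 × 1 = -9 m/s
Δv = -93 m/s, so v(20) = -5 + (-93) = -98 m/s.

-98 m/s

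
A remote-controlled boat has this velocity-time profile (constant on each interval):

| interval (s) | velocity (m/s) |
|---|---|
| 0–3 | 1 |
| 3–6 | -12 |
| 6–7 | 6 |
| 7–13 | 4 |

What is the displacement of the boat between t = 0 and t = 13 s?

-3 m

Displacement is the signed area under the v-t curve.
0–3 s: 1 × 3 = 3 m
3–6 s: -12 × 3 = -36 m
6–7 s: 6 × 1 = 6 m
7–13 s: 4 × 6 = 24 m
Net displacement = -3 m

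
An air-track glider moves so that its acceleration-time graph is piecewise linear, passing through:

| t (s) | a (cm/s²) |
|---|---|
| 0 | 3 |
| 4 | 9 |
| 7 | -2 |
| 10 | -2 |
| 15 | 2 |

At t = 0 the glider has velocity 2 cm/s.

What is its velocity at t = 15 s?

30.5 cm/s

Δv equals the area under the a-t graph; then v = v₀ + Δv.
0–4 s: ½(3 + 9)(4) = 24 cm/s
4–7 s: ½(9 + -2)(3) = 10.5 cm/s
7–10 s: -2 × 3 = -6 cm/s
10–15 s: ½(-2 + 2)(5) = 0 cm/s
Δv = 28.5 cm/s, so v(15) = 2 + (28.5) = 30.5 cm/s.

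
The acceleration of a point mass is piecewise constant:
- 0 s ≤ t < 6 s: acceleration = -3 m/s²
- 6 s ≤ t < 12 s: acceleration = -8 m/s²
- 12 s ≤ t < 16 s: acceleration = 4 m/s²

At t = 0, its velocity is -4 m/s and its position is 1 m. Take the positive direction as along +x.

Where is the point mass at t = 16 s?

-601 m

On each constant-a segment, Δv = aΔt and Δx = v₀Δt + ½aΔt²; chain segment to segment.
0–6 s: v starts -4 m/s; Δx = -4·6 + ½·-3·6² = -78 m; v ends -22 m/s.
6–12 s: v starts -22 m/s; Δx = -22·6 + ½·-8·6² = -276 m; v ends -70 m/s.
12–16 s: v starts -70 m/s; Δx = -70·4 + ½·4·4² = -248 m; v ends -54 m/s.
x(16) = 1 + Σ Δx = -601 m.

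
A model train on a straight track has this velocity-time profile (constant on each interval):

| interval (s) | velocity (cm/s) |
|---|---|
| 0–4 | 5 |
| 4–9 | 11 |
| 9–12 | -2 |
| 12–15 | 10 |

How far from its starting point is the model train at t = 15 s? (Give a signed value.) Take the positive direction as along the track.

99 cm

Net displacement equals the area under the velocity-time graph (areas below the axis count negative).
0–4 s: 5 × 4 = 20 cm
4–9 s: 11 × 5 = 55 cm
9–12 s: -2 × 3 = -6 cm
12–15 s: 10 × 3 = 30 cm
Net displacement = 99 cm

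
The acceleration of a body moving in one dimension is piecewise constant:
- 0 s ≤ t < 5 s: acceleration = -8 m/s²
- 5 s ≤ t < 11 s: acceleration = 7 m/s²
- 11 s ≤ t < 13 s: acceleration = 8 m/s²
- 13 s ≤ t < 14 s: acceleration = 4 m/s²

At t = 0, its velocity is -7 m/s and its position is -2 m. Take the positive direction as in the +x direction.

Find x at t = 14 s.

-274 m

On each constant-a segment, Δv = aΔt and Δx = v₀Δt + ½aΔt²; chain segment to segment.
0–5 s: v starts -7 m/s; Δx = -7·5 + ½·-8·5² = -135 m; v ends -47 m/s.
5–11 s: v starts -47 m/s; Δx = -47·6 + ½·7·6² = -156 m; v ends -5 m/s.
11–13 s: v starts -5 m/s; Δx = -5·2 + ½·8·2² = 6 m; v ends 11 m/s.
13–14 s: v starts 11 m/s; Δx = 11·1 + ½·4·1² = 13 m; v ends 15 m/s.
x(14) = -2 + Σ Δx = -274 m.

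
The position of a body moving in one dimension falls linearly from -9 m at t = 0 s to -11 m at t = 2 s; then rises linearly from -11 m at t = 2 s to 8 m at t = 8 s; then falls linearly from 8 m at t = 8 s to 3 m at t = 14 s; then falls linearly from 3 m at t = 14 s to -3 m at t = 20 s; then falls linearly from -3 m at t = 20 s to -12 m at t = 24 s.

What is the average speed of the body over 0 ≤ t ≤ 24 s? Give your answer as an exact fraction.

41/24 m/s

Average speed = (total path length)/(elapsed time); on a piecewise-linear x-t graph the path length is Σ|Δx|.
0–2 s: |Δx| = |-11 − -9| = 2 m
2–8 s: |Δx| = |8 − -11| = 19 m
8–14 s: |Δx| = |3 − 8| = 5 m
14–20 s: |Δx| = |-3 − 3| = 6 m
20–24 s: |Δx| = |-12 − -3| = 9 m
Total path = 41 m; average speed = 41/24 = 41/24 m/s.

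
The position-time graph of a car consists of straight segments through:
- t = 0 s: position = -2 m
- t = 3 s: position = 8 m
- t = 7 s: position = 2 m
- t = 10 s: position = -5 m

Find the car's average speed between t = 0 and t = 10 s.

2.3 m/s

Average speed = (total path length)/(elapsed time); on a piecewise-linear x-t graph the path length is Σ|Δx|.
0–3 s: |Δx| = |8 − -2| = 10 m
3–7 s: |Δx| = |2 − 8| = 6 m
7–10 s: |Δx| = |-5 − 2| = 7 m
Total path = 23 m; average speed = 23/10 = 2.3 m/s.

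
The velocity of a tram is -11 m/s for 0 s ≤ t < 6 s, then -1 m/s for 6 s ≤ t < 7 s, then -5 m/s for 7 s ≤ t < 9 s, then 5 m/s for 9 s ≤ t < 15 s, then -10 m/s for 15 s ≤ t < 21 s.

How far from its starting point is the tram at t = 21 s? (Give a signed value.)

-107 m

Net displacement equals the area under the velocity-time graph (areas below the axis count negative).
0–6 s: -11 × 6 = -66 m
6–7 s: -1 × 1 = -1 m
7–9 s: -5 × 2 = -10 m
9–15 s: 5 × 6 = 30 m
15–21 s: -10 × 6 = -60 m
Net displacement = -107 m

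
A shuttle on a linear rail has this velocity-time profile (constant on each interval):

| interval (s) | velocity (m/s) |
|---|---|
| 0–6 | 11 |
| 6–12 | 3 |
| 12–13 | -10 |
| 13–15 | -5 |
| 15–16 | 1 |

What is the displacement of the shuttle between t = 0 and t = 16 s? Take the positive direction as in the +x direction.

65 m

Net displacement equals the area under the velocity-time graph (areas below the axis count negative).
0–6 s: 11 × 6 = 66 m
6–12 s: 3 × 6 = 18 m
12–13 s: -10 × 1 = -10 m
13–15 s: -5 × 2 = -10 m
15–16 s: 1 × 1 = 1 m
Net displacement = 65 m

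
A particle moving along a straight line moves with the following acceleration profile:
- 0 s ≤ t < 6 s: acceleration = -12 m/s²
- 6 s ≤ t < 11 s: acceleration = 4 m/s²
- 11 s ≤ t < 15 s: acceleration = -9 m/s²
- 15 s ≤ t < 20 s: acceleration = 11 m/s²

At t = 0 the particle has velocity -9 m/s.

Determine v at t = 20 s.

Δv equals the area under the a-t graph; then v = v₀ + Δv.
0–6 s: -12 × 6 = -72 m/s
6–11 s: 4 × 5 = 20 m/s
11–15 s: -9 × 4 = -36 m/s
15–20 s: 11 × 5 = 55 m/s
Δv = -33 m/s, so v(20) = -9 + (-33) = -42 m/s.

-42 m/s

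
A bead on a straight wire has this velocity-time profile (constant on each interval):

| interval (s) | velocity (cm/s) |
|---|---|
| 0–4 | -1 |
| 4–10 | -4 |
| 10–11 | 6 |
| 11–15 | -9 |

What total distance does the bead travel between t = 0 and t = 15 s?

70 cm

Distance (not displacement) is the total path length: add the absolute areas under v-t.
0–4 s: |-1| × 4 = 4 cm
4–10 s: |-4| × 6 = 24 cm
10–11 s: |6| × 1 = 6 cm
11–15 s: |-9| × 4 = 36 cm
Total distance = 70 cm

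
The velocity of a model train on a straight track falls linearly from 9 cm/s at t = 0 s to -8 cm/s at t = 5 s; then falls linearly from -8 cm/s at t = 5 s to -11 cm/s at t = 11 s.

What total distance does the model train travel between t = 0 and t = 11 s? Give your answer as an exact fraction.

Total distance travelled is ∫|v| dt — sum the magnitudes of each area piece.
0–5 s: v = 0 at t = 45/17 s; triangle areas 405/34 + 160/17 = 725/34 cm
5–11 s: |½(-8 + -11)(6)| = 57 cm
Total distance = 2663/34 cm

2663/34 cm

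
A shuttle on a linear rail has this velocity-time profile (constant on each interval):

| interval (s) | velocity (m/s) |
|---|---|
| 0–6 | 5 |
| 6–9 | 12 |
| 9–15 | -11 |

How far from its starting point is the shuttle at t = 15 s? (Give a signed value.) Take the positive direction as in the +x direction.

0 m

Net displacement equals the area under the velocity-time graph (areas below the axis count negative).
0–6 s: 5 × 6 = 30 m
6–9 s: 12 × 3 = 36 m
9–15 s: -11 × 6 = -66 m
Net displacement = 0 m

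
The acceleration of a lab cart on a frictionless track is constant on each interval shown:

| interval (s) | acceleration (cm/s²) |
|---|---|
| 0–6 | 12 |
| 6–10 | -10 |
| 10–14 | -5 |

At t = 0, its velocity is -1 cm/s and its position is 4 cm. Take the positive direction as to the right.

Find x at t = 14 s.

On each constant-a segment, Δv = aΔt and Δx = v₀Δt + ½aΔt²; chain segment to segment.
0–6 s: v starts -1 cm/s; Δx = -1·6 + ½·12·6² = 210 cm; v ends 71 cm/s.
6–10 s: v starts 71 cm/s; Δx = 71·4 + ½·-10·4² = 204 cm; v ends 31 cm/s.
10–14 s: v starts 31 cm/s; Δx = 31·4 + ½·-5·4² = 84 cm; v ends 11 cm/s.
x(14) = 4 + Σ Δx = 502 cm.

502 cm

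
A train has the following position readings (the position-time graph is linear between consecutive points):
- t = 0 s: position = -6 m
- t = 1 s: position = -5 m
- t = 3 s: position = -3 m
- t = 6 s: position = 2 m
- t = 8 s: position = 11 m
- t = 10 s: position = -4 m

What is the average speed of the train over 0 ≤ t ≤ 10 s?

3.2 m/s

Average speed = (total path length)/(elapsed time); on a piecewise-linear x-t graph the path length is Σ|Δx|.
0–1 s: |Δx| = |-5 − -6| = 1 m
1–3 s: |Δx| = |-3 − -5| = 2 m
3–6 s: |Δx| = |2 − -3| = 5 m
6–8 s: |Δx| = |11 − 2| = 9 m
8–10 s: |Δx| = |-4 − 11| = 15 m
Total path = 32 m; average speed = 32/10 = 3.2 m/s.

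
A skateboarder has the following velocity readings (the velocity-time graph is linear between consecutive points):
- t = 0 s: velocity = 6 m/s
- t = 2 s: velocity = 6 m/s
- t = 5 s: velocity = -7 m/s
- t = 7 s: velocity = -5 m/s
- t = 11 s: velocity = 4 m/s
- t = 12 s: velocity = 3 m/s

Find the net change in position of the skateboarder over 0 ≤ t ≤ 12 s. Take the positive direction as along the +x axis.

Displacement is the signed area under the v-t curve.
0–2 s: 6 × 2 = 12 m
2–5 s: ½(6 + -7)(3) = -1.5 m
5–7 s: ½(-7 + -5)(2) = -12 m
7–11 s: ½(-5 + 4)(4) = -2 m
11–12 s: ½(4 + 3)(1) = 3.5 m
Net displacement = 0 m

0 m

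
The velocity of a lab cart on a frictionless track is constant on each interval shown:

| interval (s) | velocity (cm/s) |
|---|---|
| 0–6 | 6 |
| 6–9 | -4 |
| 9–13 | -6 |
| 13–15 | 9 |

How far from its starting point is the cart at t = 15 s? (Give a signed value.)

Net displacement equals the area under the velocity-time graph (areas below the axis count negative).
0–6 s: 6 × 6 = 36 cm
6–9 s: -4 × 3 = -12 cm
9–13 s: -6 × 4 = -24 cm
13–15 s: 9 × 2 = 18 cm
Net displacement = 18 cm

18 cm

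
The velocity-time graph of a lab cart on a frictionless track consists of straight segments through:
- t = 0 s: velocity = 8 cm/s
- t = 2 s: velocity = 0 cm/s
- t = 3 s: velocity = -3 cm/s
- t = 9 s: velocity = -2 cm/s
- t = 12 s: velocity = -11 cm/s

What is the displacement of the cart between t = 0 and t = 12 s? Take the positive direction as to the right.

-28 cm

Displacement is the signed area under the v-t curve.
0–2 s: ½(8 + 0)(2) = 8 cm
2–3 s: ½(0 + -3)(1) = -1.5 cm
3–9 s: ½(-3 + -2)(6) = -15 cm
9–12 s: ½(-2 + -11)(3) = -19.5 cm
Net displacement = -28 cm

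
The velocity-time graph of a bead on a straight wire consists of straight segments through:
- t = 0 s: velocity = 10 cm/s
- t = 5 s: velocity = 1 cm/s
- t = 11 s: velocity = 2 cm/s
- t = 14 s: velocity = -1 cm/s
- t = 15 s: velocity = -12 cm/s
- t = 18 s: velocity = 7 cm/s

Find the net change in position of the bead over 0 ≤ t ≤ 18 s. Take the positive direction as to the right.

24 cm

Displacement is the signed area under the v-t curve.
0–5 s: ½(10 + 1)(5) = 27.5 cm
5–11 s: ½(1 + 2)(6) = 9 cm
11–14 s: ½(2 + -1)(3) = 1.5 cm
14–15 s: ½(-1 + -12)(1) = -6.5 cm
15–18 s: ½(-12 + 7)(3) = -7.5 cm
Net displacement = 24 cm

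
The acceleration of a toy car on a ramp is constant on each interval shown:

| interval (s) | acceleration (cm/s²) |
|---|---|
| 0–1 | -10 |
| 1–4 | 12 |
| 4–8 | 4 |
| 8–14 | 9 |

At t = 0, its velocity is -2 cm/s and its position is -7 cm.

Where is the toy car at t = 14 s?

534 cm

On each constant-a segment, Δv = aΔt and Δx = v₀Δt + ½aΔt²; chain segment to segment.
0–1 s: v starts -2 cm/s; Δx = -2·1 + ½·-10·1² = -7 cm; v ends -12 cm/s.
1–4 s: v starts -12 cm/s; Δx = -12·3 + ½·12·3² = 18 cm; v ends 24 cm/s.
4–8 s: v starts 24 cm/s; Δx = 24·4 + ½·4·4² = 128 cm; v ends 40 cm/s.
8–14 s: v starts 40 cm/s; Δx = 40·6 + ½·9·6² = 402 cm; v ends 94 cm/s.
x(14) = -7 + Σ Δx = 534 cm.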